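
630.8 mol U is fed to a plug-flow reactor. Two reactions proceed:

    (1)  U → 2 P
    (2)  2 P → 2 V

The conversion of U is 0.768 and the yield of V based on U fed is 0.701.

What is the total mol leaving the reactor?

Conversion of U: U consumed = 1ξ₁ = 0.768 × 630.8 → ξ₁ = 484.5 mol.
Yield of V: 2ξ₂ / 630.8 = 0.701 → ξ₂ = 221.1 mol.
Outlet amounts (n = n₀ + Σ ν·ξ):
  U: 630.8 − 1(484.5) = 146.3
  P: 0 + 2(484.5) − 2(221.1) = 526.7
  V: 0 + 2(221.1) = 442.2
Total out = 146.3 + 526.7 + 442.2 = 1115 mol.

1120 mol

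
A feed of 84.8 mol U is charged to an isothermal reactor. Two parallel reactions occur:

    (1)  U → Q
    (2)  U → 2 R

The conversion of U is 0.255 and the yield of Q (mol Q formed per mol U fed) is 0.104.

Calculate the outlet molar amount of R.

Yield of Q: 1ξ₁ / 84.8 = 0.104 → ξ₁ = 8.819 mol.
Conversion of U: 1ξ₁ + 1ξ₂ = 0.255 × 84.8 = 21.62 → ξ₂ = 12.8 mol.
Outlet amounts (n = n₀ + Σ ν·ξ):
  U: 84.8 − 1(8.819) − 1(12.8) = 63.18
  Q: 0 + 1(8.819) = 8.819
  R: 0 + 2(12.8) = 25.61

25.6 mol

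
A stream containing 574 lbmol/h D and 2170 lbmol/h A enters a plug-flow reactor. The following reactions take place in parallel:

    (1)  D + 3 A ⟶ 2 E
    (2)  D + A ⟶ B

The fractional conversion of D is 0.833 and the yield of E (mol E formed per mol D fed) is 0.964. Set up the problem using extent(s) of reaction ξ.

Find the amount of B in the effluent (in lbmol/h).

Yield of E: 2ξ₁ / 574 = 0.964 → ξ₁ = 276.7 lbmol/h.
Conversion of D: 1ξ₁ + 1ξ₂ = 0.833 × 574 = 478.1 → ξ₂ = 201.5 lbmol/h.
Outlet amounts (n = n₀ + Σ ν·ξ):
  D: 574 − 1(276.7) − 1(201.5) = 95.86
  A: 2170 − 3(276.7) − 1(201.5) = 1139
  E: 0 + 2(276.7) = 553.3
  B: 0 + 1(201.5) = 201.5

201 lbmol/h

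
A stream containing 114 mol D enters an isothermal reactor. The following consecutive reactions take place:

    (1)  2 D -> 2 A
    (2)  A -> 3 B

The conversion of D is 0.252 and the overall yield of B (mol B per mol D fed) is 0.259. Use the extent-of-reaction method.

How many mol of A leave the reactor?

18.9 mol

Conversion of D: D consumed = 2ξ₁ = 0.252 × 114 → ξ₁ = 14.36 mol.
Yield of B: 3ξ₂ / 114 = 0.259 → ξ₂ = 9.842 mol.
Outlet amounts (n = n₀ + Σ ν·ξ):
  D: 114 − 2(14.36) = 85.27
  A: 0 + 2(14.36) − 1(9.842) = 18.89
  B: 0 + 3(9.842) = 29.53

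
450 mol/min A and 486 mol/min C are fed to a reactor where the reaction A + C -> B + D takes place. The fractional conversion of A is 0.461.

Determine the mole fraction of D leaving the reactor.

0.222

A reacted = 0.461 × 450 = 207.5 mol/min; ν_A = −1, so ξ = 207.5/1 = 207.5 mol/min.
Outlet amounts (n = n₀ + ν ξ):
  A: 450 − 1(207.5) = 242.5
  C: 486 − 1(207.5) = 278.5
  B: 0 + 1(207.5) = 207.5
  D: 0 + 1(207.5) = 207.5
Total out = 936 mol/min; y_D = 207.5 / 936 = 0.2216.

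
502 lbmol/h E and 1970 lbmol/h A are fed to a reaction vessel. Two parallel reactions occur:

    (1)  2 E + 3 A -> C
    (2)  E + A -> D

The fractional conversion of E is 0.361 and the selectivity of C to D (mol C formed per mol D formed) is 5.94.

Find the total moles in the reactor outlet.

2120 lbmol/h

Conversion of E: E consumed = 0.361 × 502 = 181.2 lbmol/h = 2ξ₁ + 1ξ₂.
Selectivity: 1ξ₁ / (1ξ₂) = 5.94 → ξ₁ = 5.94 ξ₂.
Substitute: (2·5.94 + 1) ξ₂ = 181.2 → ξ₂ = 14.07 lbmol/h, ξ₁ = 83.58 lbmol/h.
Outlet amounts (n = n₀ + Σ ν·ξ):
  E: 502 − 2(83.58) − 1(14.07) = 320.8
  A: 1970 − 3(83.58) − 1(14.07) = 1705
  C: 0 + 1(83.58) = 83.58
  D: 0 + 1(14.07) = 14.07
Total out = 320.8 + 1705 + 83.58 + 14.07 = 2124 lbmol/h.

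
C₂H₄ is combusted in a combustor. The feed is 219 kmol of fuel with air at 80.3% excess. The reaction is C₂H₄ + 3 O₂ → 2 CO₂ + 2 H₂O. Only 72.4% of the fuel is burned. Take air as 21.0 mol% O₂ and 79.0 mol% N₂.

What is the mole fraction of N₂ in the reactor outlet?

Stoichiometric O₂ = 3 × 219 = 657 kmol; O₂ fed = 657 × 1.803 = 1185 kmol.
N₂ fed = 1185 × 79/21 = 4456 kmol.
Fuel reacted = 0.724 × 219 → ξ = 158.6 kmol.
Outlet (n = n₀ + ν ξ):
  C₂H₄: 219 − 1(158.6) = 60.44
  O₂: 1185 − 3(158.6) = 708.9
  N₂: 4456 (inert)
  CO₂: 0 + 2(158.6) = 317.1
  H₂O: 0 + 2(158.6) = 317.1
Total out = 5860 kmol; y_N₂ = 4456 / 5860 = 0.7605.

0.76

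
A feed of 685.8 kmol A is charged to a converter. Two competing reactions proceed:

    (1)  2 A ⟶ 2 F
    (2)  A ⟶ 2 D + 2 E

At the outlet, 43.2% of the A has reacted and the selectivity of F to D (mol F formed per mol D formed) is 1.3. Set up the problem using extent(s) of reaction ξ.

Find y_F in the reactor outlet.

0.229

Conversion of A: A consumed = 0.432 × 685.8 = 296.3 kmol = 2ξ₁ + 1ξ₂.
Selectivity: 2ξ₁ / (2ξ₂) = 1.3 → ξ₁ = 1.3 ξ₂.
Substitute: (2·1.3 + 1) ξ₂ = 296.3 → ξ₂ = 82.3 kmol, ξ₁ = 107 kmol.
Outlet amounts (n = n₀ + Σ ν·ξ):
  A: 685.8 − 2(107) − 1(82.3) = 389.5
  F: 0 + 2(107) = 214
  D: 0 + 2(82.3) = 164.6
  E: 0 + 2(82.3) = 164.6
Total out = 932.7 kmol; y_F = 214 / 932.7 = 0.2294.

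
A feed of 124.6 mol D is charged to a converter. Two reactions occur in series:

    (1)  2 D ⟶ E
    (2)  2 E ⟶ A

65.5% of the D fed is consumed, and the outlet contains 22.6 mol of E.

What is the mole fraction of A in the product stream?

Conversion of D: D consumed = 2ξ₁ = 0.655 × 124.6 → ξ₁ = 40.81 mol.
E balance: n_E = 0 + 1ξ₁ − 2ξ₂ = 22.6 → ξ₂ = (1·40.81 − 22.6)/2 = 9.103 mol.
Outlet amounts (n = n₀ + Σ ν·ξ):
  D: 124.6 − 2(40.81) = 42.99
  E: 0 + 1(40.81) − 2(9.103) = 22.6
  A: 0 + 1(9.103) = 9.103
Total out = 74.69 mol; y_A = 9.103 / 74.69 = 0.1219.

0.122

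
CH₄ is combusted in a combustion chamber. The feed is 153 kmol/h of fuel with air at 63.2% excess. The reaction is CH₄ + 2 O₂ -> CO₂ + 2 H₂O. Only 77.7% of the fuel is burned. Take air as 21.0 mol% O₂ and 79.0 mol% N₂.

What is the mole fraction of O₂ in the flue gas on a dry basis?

0.114

Stoichiometric O₂ = 2 × 153 = 306 kmol/h; O₂ fed = 306 × 1.632 = 499.4 kmol/h.
N₂ fed = 499.4 × 79/21 = 1879 kmol/h.
Fuel reacted = 0.777 × 153 → ξ = 118.9 kmol/h.
Outlet (n = n₀ + ν ξ):
  CH₄: 153 − 1(118.9) = 34.12
  O₂: 499.4 − 2(118.9) = 261.6
  N₂: 1879 (inert)
  CO₂: 0 + 1(118.9) = 118.9
  H₂O: 0 + 2(118.9) = 237.8
Dry total = 2293 kmol/h; y_O₂ (dry) = 261.6 / 2293 = 0.1141.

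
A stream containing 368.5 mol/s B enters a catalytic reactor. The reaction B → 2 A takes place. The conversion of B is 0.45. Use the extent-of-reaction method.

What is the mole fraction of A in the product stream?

B reacted = 0.45 × 368.5 = 165.8 mol/s; ν_B = −1, so ξ = 165.8/1 = 165.8 mol/s.
Outlet amounts (n = n₀ + ν ξ):
  B: 368.5 − 1(165.8) = 202.7
  A: 0 + 2(165.8) = 331.7
Total out = 534.3 mol/s; y_A = 331.7 / 534.3 = 0.6207.

0.621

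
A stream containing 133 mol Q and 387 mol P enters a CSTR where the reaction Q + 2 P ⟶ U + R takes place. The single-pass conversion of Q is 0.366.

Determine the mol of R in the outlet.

48.7 mol

Q reacted = 0.366 × 133 = 48.68 mol; ν_Q = −1, so ξ = 48.68/1 = 48.68 mol.
Outlet amounts (n = n₀ + ν ξ):
  Q: 133 − 1(48.68) = 84.32
  P: 387 − 2(48.68) = 289.6
  U: 0 + 1(48.68) = 48.68
  R: 0 + 1(48.68) = 48.68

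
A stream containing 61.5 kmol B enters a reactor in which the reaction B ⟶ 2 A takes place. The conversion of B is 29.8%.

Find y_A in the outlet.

0.459

B reacted = 0.298 × 61.5 = 18.33 kmol; ν_B = −1, so ξ = 18.33/1 = 18.33 kmol.
Outlet amounts (n = n₀ + ν ξ):
  B: 61.5 − 1(18.33) = 43.17
  A: 0 + 2(18.33) = 36.65
Total out = 79.83 kmol; y_A = 36.65 / 79.83 = 0.4592.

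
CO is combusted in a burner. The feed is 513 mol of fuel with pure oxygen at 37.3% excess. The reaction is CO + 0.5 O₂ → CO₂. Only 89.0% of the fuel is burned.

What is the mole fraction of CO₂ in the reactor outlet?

Stoichiometric O₂ = 0.5 × 513 = 256.5 mol; O₂ fed = 256.5 × 1.373 = 352.2 mol.
Fuel reacted = 0.89 × 513 → ξ = 456.6 mol.
Outlet (n = n₀ + ν ξ):
  CO: 513 − 1(456.6) = 56.43
  O₂: 352.2 − 0.5(456.6) = 123.9
  CO₂: 0 + 1(456.6) = 456.6
Total out = 636.9 mol; y_CO₂ = 456.6 / 636.9 = 0.7169.

0.717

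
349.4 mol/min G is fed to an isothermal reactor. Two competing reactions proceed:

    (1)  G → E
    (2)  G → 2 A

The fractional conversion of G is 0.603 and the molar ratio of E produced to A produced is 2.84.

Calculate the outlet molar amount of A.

Conversion of G: G consumed = 0.603 × 349.4 = 210.7 mol/min = 1ξ₁ + 1ξ₂.
Selectivity: 1ξ₁ / (2ξ₂) = 2.84 → ξ₁ = 5.68 ξ₂.
Substitute: (1·5.68 + 1) ξ₂ = 210.7 → ξ₂ = 31.54 mol/min, ξ₁ = 179.1 mol/min.
Outlet amounts (n = n₀ + Σ ν·ξ):
  G: 349.4 − 1(179.1) − 1(31.54) = 138.7
  E: 0 + 1(179.1) = 179.1
  A: 0 + 2(31.54) = 63.08

63.1 mol/min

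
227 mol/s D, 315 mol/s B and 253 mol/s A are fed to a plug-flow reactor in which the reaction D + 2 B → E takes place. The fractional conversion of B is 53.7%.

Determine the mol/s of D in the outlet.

B reacted = 0.537 × 315 = 169.2 mol/s; ν_B = −2, so ξ = 169.2/2 = 84.58 mol/s.
Outlet amounts (n = n₀ + ν ξ):
  D: 227 − 1(84.58) = 142.4
  B: 315 − 2(84.58) = 145.8
  E: 0 + 1(84.58) = 84.58
  A: 253 (inert)

142 mol/s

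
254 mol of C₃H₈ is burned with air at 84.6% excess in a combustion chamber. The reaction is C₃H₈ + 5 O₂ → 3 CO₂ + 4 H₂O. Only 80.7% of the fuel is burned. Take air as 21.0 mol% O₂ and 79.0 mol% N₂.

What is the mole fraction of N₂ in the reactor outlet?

Stoichiometric O₂ = 5 × 254 = 1270 mol; O₂ fed = 1270 × 1.846 = 2344 mol.
N₂ fed = 2344 × 79/21 = 8819 mol.
Fuel reacted = 0.807 × 254 → ξ = 205 mol.
Outlet (n = n₀ + ν ξ):
  C₃H₈: 254 − 1(205) = 49.02
  O₂: 2344 − 5(205) = 1320
  N₂: 8819 (inert)
  CO₂: 0 + 3(205) = 614.9
  H₂O: 0 + 4(205) = 819.9
Total out = 11620 mol; y_N₂ = 8819 / 11620 = 0.7588.

0.759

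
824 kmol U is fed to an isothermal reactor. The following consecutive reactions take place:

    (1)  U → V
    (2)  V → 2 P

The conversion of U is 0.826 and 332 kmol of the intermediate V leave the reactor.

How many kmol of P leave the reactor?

Conversion of U: U consumed = 1ξ₁ = 0.826 × 824 → ξ₁ = 680.6 kmol.
V balance: n_V = 0 + 1ξ₁ − 1ξ₂ = 332 → ξ₂ = (1·680.6 − 332)/1 = 348.6 kmol.
Outlet amounts (n = n₀ + Σ ν·ξ):
  U: 824 − 1(680.6) = 143.4
  V: 0 + 1(680.6) − 1(348.6) = 332
  P: 0 + 2(348.6) = 697.2

697 kmol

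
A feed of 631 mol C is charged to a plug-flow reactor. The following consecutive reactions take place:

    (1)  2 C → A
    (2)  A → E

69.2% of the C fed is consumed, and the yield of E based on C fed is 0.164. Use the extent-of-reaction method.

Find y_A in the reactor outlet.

0.278

Conversion of C: C consumed = 2ξ₁ = 0.692 × 631 → ξ₁ = 218.3 mol.
Yield of E: 1ξ₂ / 631 = 0.164 → ξ₂ = 103.5 mol.
Outlet amounts (n = n₀ + Σ ν·ξ):
  C: 631 − 2(218.3) = 194.3
  A: 0 + 1(218.3) − 1(103.5) = 114.8
  E: 0 + 1(103.5) = 103.5
Total out = 412.7 mol; y_A = 114.8 / 412.7 = 0.2783.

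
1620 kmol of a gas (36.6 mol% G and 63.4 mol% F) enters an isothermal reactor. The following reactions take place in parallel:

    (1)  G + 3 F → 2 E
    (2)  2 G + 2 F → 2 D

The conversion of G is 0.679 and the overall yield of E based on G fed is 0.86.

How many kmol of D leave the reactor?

148 kmol

Yield of E: 2ξ₁ / 592.9 = 0.86 → ξ₁ = 255 kmol.
Conversion of G: 1ξ₁ + 2ξ₂ = 0.679 × 592.9 = 402.6 → ξ₂ = 73.82 kmol.
Outlet amounts (n = n₀ + Σ ν·ξ):
  G: 592.9 − 1(255) − 2(73.82) = 190.3
  F: 1027 − 3(255) − 2(73.82) = 114.6
  E: 0 + 2(255) = 509.9
  D: 0 + 2(73.82) = 147.6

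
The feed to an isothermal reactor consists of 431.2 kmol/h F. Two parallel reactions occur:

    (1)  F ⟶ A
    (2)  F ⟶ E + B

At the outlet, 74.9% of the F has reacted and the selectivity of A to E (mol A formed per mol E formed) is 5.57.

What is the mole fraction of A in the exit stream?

0.57

Conversion of F: F consumed = 0.749 × 431.2 = 323 kmol/h = 1ξ₁ + 1ξ₂.
Selectivity: 1ξ₁ / (1ξ₂) = 5.57 → ξ₁ = 5.57 ξ₂.
Substitute: (1·5.57 + 1) ξ₂ = 323 → ξ₂ = 49.16 kmol/h, ξ₁ = 273.8 kmol/h.
Outlet amounts (n = n₀ + Σ ν·ξ):
  F: 431.2 − 1(273.8) − 1(49.16) = 108.2
  A: 0 + 1(273.8) = 273.8
  E: 0 + 1(49.16) = 49.16
  B: 0 + 1(49.16) = 49.16
Total out = 480.4 kmol/h; y_A = 273.8 / 480.4 = 0.57.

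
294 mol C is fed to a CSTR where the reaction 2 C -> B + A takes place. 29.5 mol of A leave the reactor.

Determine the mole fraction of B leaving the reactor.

For A: n = n₀ + 1ξ → 29.5 = 0 + 1ξ, giving ξ = 29.5 mol.
Outlet amounts (n = n₀ + ν ξ):
  C: 294 − 2(29.5) = 235
  B: 0 + 1(29.5) = 29.5
  A: 0 + 1(29.5) = 29.5
Total out = 294 mol; y_B = 29.5 / 294 = 0.1003.

0.1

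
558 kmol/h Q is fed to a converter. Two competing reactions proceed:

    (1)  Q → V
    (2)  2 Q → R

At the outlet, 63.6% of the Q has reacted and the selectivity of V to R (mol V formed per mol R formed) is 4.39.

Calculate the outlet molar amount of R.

55.5 kmol/h

Conversion of Q: Q consumed = 0.636 × 558 = 354.9 kmol/h = 1ξ₁ + 2ξ₂.
Selectivity: 1ξ₁ / (1ξ₂) = 4.39 → ξ₁ = 4.39 ξ₂.
Substitute: (1·4.39 + 2) ξ₂ = 354.9 → ξ₂ = 55.54 kmol/h, ξ₁ = 243.8 kmol/h.
Outlet amounts (n = n₀ + Σ ν·ξ):
  Q: 558 − 1(243.8) − 2(55.54) = 203.1
  V: 0 + 1(243.8) = 243.8
  R: 0 + 1(55.54) = 55.54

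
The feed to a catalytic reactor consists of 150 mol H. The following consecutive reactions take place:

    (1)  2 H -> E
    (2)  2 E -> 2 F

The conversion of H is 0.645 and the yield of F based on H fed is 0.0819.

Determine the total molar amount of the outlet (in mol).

102 mol

Conversion of H: H consumed = 2ξ₁ = 0.645 × 150 → ξ₁ = 48.38 mol.
Yield of F: 2ξ₂ / 150 = 0.0819 → ξ₂ = 6.143 mol.
Outlet amounts (n = n₀ + Σ ν·ξ):
  H: 150 − 2(48.38) = 53.25
  E: 0 + 1(48.38) − 2(6.143) = 36.09
  F: 0 + 2(6.143) = 12.29
Total out = 53.25 + 36.09 + 12.29 = 101.6 mol.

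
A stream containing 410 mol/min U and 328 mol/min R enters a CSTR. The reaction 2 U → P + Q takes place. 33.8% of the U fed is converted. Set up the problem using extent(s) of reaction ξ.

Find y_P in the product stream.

0.0939

U reacted = 0.338 × 410 = 138.6 mol/min; ν_U = −2, so ξ = 138.6/2 = 69.29 mol/min.
Outlet amounts (n = n₀ + ν ξ):
  U: 410 − 2(69.29) = 271.4
  P: 0 + 1(69.29) = 69.29
  Q: 0 + 1(69.29) = 69.29
  R: 328 (inert)
Total out = 738 mol/min; y_P = 69.29 / 738 = 0.09389.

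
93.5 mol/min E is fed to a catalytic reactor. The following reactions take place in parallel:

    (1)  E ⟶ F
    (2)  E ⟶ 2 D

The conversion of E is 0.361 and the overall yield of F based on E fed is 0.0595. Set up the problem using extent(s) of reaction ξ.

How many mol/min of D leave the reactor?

56.4 mol/min

Yield of F: 1ξ₁ / 93.5 = 0.0595 → ξ₁ = 5.563 mol/min.
Conversion of E: 1ξ₁ + 1ξ₂ = 0.361 × 93.5 = 33.75 → ξ₂ = 28.19 mol/min.
Outlet amounts (n = n₀ + Σ ν·ξ):
  E: 93.5 − 1(5.563) − 1(28.19) = 59.75
  F: 0 + 1(5.563) = 5.563
  D: 0 + 2(28.19) = 56.38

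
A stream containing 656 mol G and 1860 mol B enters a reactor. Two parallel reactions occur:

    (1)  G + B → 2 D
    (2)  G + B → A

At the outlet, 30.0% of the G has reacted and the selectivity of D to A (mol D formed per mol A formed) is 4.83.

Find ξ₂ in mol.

ξ₂ = 57.6 mol

Conversion of G: G consumed = 0.3 × 656 = 196.8 mol = 1ξ₁ + 1ξ₂.
Selectivity: 2ξ₁ / (1ξ₂) = 4.83 → ξ₁ = 2.415 ξ₂.
Substitute: (1·2.415 + 1) ξ₂ = 196.8 → ξ₂ = 57.63 mol, ξ₁ = 139.2 mol.
Outlet amounts (n = n₀ + Σ ν·ξ):
  G: 656 − 1(139.2) − 1(57.63) = 459.2
  B: 1860 − 1(139.2) − 1(57.63) = 1663
  D: 0 + 2(139.2) = 278.3
  A: 0 + 1(57.63) = 57.63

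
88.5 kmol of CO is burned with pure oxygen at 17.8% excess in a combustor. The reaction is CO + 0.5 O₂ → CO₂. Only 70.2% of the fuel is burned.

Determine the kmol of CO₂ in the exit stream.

Stoichiometric O₂ = 0.5 × 88.5 = 44.25 kmol; O₂ fed = 44.25 × 1.178 = 52.13 kmol.
Fuel reacted = 0.702 × 88.5 → ξ = 62.13 kmol.
Outlet (n = n₀ + ν ξ):
  CO: 88.5 − 1(62.13) = 26.37
  O₂: 52.13 − 0.5(62.13) = 21.06
  CO₂: 0 + 1(62.13) = 62.13

62.1 kmol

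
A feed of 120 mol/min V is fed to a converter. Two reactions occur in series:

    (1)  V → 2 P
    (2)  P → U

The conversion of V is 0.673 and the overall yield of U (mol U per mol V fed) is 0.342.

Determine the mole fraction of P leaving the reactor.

0.6

Conversion of V: V consumed = 1ξ₁ = 0.673 × 120 → ξ₁ = 80.76 mol/min.
Yield of U: 1ξ₂ / 120 = 0.342 → ξ₂ = 41.04 mol/min.
Outlet amounts (n = n₀ + Σ ν·ξ):
  V: 120 − 1(80.76) = 39.24
  P: 0 + 2(80.76) − 1(41.04) = 120.5
  U: 0 + 1(41.04) = 41.04
Total out = 200.8 mol/min; y_P = 120.5 / 200.8 = 0.6001.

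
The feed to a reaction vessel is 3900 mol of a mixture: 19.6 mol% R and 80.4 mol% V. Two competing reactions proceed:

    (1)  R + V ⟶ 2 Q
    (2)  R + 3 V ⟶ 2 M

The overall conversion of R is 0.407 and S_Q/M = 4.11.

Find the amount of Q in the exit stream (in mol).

500 mol

Conversion of R: R consumed = 0.407 × 764.4 = 311.1 mol = 1ξ₁ + 1ξ₂.
Selectivity: 2ξ₁ / (2ξ₂) = 4.11 → ξ₁ = 4.11 ξ₂.
Substitute: (1·4.11 + 1) ξ₂ = 311.1 → ξ₂ = 60.88 mol, ξ₁ = 250.2 mol.
Outlet amounts (n = n₀ + Σ ν·ξ):
  R: 764.4 − 1(250.2) − 1(60.88) = 453.3
  V: 3136 − 1(250.2) − 3(60.88) = 2703
  Q: 0 + 2(250.2) = 500.5
  M: 0 + 2(60.88) = 121.8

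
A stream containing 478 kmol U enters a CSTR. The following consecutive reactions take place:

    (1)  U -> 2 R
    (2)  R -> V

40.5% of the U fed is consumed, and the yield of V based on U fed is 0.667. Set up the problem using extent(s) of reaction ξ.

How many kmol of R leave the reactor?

Conversion of U: U consumed = 1ξ₁ = 0.405 × 478 → ξ₁ = 193.6 kmol.
Yield of V: 1ξ₂ / 478 = 0.667 → ξ₂ = 318.8 kmol.
Outlet amounts (n = n₀ + Σ ν·ξ):
  U: 478 − 1(193.6) = 284.4
  R: 0 + 2(193.6) − 1(318.8) = 68.35
  V: 0 + 1(318.8) = 318.8

68.4 kmol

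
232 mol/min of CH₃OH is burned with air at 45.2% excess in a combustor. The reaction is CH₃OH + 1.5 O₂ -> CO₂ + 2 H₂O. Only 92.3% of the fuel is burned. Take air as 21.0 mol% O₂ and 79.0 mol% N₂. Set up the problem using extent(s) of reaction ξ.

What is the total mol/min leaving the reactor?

Stoichiometric O₂ = 1.5 × 232 = 348 mol/min; O₂ fed = 348 × 1.452 = 505.3 mol/min.
N₂ fed = 505.3 × 79/21 = 1901 mol/min.
Fuel reacted = 0.923 × 232 → ξ = 214.1 mol/min.
Outlet (n = n₀ + ν ξ):
  CH₃OH: 232 − 1(214.1) = 17.86
  O₂: 505.3 − 1.5(214.1) = 184.1
  N₂: 1901 (inert)
  CO₂: 0 + 1(214.1) = 214.1
  H₂O: 0 + 2(214.1) = 428.3
Total out = 17.86 + 184.1 + 1901 + 214.1 + 428.3 = 2745 mol/min.

2750 mol/min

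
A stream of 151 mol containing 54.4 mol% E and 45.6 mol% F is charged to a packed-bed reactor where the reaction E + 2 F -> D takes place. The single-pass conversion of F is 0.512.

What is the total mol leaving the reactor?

116 mol

F reacted = 0.512 × 68.86 = 35.25 mol; ν_F = −2, so ξ = 35.25/2 = 17.63 mol.
Outlet amounts (n = n₀ + ν ξ):
  E: 82.14 − 1(17.63) = 64.52
  F: 68.86 − 2(17.63) = 33.6
  D: 0 + 1(17.63) = 17.63
Total out = 64.52 + 33.6 + 17.63 = 115.7 mol.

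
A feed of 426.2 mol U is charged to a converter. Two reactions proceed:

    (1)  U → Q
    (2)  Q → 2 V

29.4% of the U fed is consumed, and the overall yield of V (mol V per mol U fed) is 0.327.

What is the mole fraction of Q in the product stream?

Conversion of U: U consumed = 1ξ₁ = 0.294 × 426.2 → ξ₁ = 125.3 mol.
Yield of V: 2ξ₂ / 426.2 = 0.327 → ξ₂ = 69.68 mol.
Outlet amounts (n = n₀ + Σ ν·ξ):
  U: 426.2 − 1(125.3) = 300.9
  Q: 0 + 1(125.3) − 1(69.68) = 55.62
  V: 0 + 2(69.68) = 139.4
Total out = 495.9 mol; y_Q = 55.62 / 495.9 = 0.1122.

0.112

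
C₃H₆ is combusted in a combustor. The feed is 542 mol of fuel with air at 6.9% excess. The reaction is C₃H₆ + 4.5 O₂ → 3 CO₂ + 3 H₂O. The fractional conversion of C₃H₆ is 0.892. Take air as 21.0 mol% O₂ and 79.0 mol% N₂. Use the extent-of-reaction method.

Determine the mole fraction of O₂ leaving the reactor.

Stoichiometric O₂ = 4.5 × 542 = 2439 mol; O₂ fed = 2439 × 1.069 = 2607 mol.
N₂ fed = 2607 × 79/21 = 9808 mol.
Fuel reacted = 0.892 × 542 → ξ = 483.5 mol.
Outlet (n = n₀ + ν ξ):
  C₃H₆: 542 − 1(483.5) = 58.54
  O₂: 2607 − 4.5(483.5) = 431.7
  N₂: 9808 (inert)
  CO₂: 0 + 3(483.5) = 1450
  H₂O: 0 + 3(483.5) = 1450
Total out = 13200 mol; y_O₂ = 431.7 / 13200 = 0.03271.

0.0327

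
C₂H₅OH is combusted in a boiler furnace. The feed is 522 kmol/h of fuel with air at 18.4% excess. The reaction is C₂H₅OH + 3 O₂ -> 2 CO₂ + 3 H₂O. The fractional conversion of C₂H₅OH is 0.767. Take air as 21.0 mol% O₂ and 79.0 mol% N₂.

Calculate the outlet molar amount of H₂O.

Stoichiometric O₂ = 3 × 522 = 1566 kmol/h; O₂ fed = 1566 × 1.184 = 1854 kmol/h.
N₂ fed = 1854 × 79/21 = 6975 kmol/h.
Fuel reacted = 0.767 × 522 → ξ = 400.4 kmol/h.
Outlet (n = n₀ + ν ξ):
  C₂H₅OH: 522 − 1(400.4) = 121.6
  O₂: 1854 − 3(400.4) = 653
  N₂: 6975 (inert)
  CO₂: 0 + 2(400.4) = 800.7
  H₂O: 0 + 3(400.4) = 1201

1200 kmol/h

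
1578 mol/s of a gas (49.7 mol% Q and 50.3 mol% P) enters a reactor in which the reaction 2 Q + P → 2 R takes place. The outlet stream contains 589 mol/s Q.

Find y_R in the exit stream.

0.132

For Q: n = n₀ − 2ξ → 589 = 784.3 − 2ξ, giving ξ = 97.63 mol/s.
Outlet amounts (n = n₀ + ν ξ):
  Q: 784.3 − 2(97.63) = 589
  P: 793.7 − 1(97.63) = 696.1
  R: 0 + 2(97.63) = 195.3
Total out = 1480 mol/s; y_R = 195.3 / 1480 = 0.1319.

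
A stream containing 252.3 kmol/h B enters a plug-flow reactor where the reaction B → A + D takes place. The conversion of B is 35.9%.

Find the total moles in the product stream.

B reacted = 0.359 × 252.3 = 90.58 kmol/h; ν_B = −1, so ξ = 90.58/1 = 90.58 kmol/h.
Outlet amounts (n = n₀ + ν ξ):
  B: 252.3 − 1(90.58) = 161.7
  A: 0 + 1(90.58) = 90.58
  D: 0 + 1(90.58) = 90.58
Total out = 161.7 + 90.58 + 90.58 = 342.9 kmol/h.

343 kmol/h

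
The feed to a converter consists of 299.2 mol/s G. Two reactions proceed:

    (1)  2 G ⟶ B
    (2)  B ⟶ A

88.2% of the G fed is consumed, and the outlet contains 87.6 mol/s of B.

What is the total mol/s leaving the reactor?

Conversion of G: G consumed = 2ξ₁ = 0.882 × 299.2 → ξ₁ = 131.9 mol/s.
B balance: n_B = 0 + 1ξ₁ − 1ξ₂ = 87.6 → ξ₂ = (1·131.9 − 87.6)/1 = 44.35 mol/s.
Outlet amounts (n = n₀ + Σ ν·ξ):
  G: 299.2 − 2(131.9) = 35.31
  B: 0 + 1(131.9) − 1(44.35) = 87.6
  A: 0 + 1(44.35) = 44.35
Total out = 35.31 + 87.6 + 44.35 = 167.3 mol/s.

167 mol/s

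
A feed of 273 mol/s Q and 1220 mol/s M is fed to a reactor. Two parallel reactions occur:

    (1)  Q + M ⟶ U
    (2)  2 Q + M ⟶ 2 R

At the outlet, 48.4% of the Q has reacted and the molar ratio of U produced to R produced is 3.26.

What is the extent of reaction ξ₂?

ξ₂ = 15.5 mol/s

Conversion of Q: Q consumed = 0.484 × 273 = 132.1 mol/s = 1ξ₁ + 2ξ₂.
Selectivity: 1ξ₁ / (2ξ₂) = 3.26 → ξ₁ = 6.52 ξ₂.
Substitute: (1·6.52 + 2) ξ₂ = 132.1 → ξ₂ = 15.51 mol/s, ξ₁ = 101.1 mol/s.
Outlet amounts (n = n₀ + Σ ν·ξ):
  Q: 273 − 1(101.1) − 2(15.51) = 140.9
  M: 1220 − 1(101.1) − 1(15.51) = 1103
  U: 0 + 1(101.1) = 101.1
  R: 0 + 2(15.51) = 31.02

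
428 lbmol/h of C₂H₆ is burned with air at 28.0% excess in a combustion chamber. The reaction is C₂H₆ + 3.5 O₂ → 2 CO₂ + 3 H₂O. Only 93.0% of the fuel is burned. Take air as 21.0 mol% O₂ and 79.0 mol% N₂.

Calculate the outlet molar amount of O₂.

Stoichiometric O₂ = 3.5 × 428 = 1498 lbmol/h; O₂ fed = 1498 × 1.280 = 1917 lbmol/h.
N₂ fed = 1917 × 79/21 = 7213 lbmol/h.
Fuel reacted = 0.93 × 428 → ξ = 398 lbmol/h.
Outlet (n = n₀ + ν ξ):
  C₂H₆: 428 − 1(398) = 29.96
  O₂: 1917 − 3.5(398) = 524.3
  N₂: 7213 (inert)
  CO₂: 0 + 2(398) = 796.1
  H₂O: 0 + 3(398) = 1194

524 lbmol/h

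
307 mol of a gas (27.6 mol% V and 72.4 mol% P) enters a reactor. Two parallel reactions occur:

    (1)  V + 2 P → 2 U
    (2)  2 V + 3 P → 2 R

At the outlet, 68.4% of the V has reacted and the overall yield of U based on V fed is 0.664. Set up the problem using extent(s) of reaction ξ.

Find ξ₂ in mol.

ξ₂ = 14.9 mol

Yield of U: 2ξ₁ / 84.73 = 0.664 → ξ₁ = 28.13 mol.
Conversion of V: 1ξ₁ + 2ξ₂ = 0.684 × 84.73 = 57.96 → ξ₂ = 14.91 mol.
Outlet amounts (n = n₀ + Σ ν·ξ):
  V: 84.73 − 1(28.13) − 2(14.91) = 26.78
  P: 222.3 − 2(28.13) − 3(14.91) = 121.3
  U: 0 + 2(28.13) = 56.26
  R: 0 + 2(14.91) = 29.83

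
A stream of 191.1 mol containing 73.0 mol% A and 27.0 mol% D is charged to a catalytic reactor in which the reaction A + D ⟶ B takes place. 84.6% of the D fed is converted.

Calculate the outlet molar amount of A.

95.9 mol

D reacted = 0.846 × 51.6 = 43.65 mol; ν_D = −1, so ξ = 43.65/1 = 43.65 mol.
Outlet amounts (n = n₀ + ν ξ):
  A: 139.5 − 1(43.65) = 95.85
  D: 51.6 − 1(43.65) = 7.946
  B: 0 + 1(43.65) = 43.65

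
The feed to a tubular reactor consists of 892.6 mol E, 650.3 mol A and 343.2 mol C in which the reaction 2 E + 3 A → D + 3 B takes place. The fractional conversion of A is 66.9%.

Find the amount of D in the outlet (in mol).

145 mol

A reacted = 0.669 × 650.3 = 435.1 mol; ν_A = −3, so ξ = 435.1/3 = 145 mol.
Outlet amounts (n = n₀ + ν ξ):
  E: 892.6 − 2(145) = 602.6
  A: 650.3 − 3(145) = 215.2
  D: 0 + 1(145) = 145
  B: 0 + 3(145) = 435.1
  C: 343.2 (inert)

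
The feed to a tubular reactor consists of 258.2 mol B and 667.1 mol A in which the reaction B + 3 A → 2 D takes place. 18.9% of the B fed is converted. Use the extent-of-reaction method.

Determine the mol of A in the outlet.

521 mol

B reacted = 0.189 × 258.2 = 48.8 mol; ν_B = −1, so ξ = 48.8/1 = 48.8 mol.
Outlet amounts (n = n₀ + ν ξ):
  B: 258.2 − 1(48.8) = 209.4
  A: 667.1 − 3(48.8) = 520.7
  D: 0 + 2(48.8) = 97.6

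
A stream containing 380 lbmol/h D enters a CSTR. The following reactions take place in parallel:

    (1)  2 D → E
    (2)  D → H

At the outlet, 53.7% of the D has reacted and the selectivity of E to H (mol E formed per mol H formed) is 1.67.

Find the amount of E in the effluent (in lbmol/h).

78.5 lbmol/h

Conversion of D: D consumed = 0.537 × 380 = 204.1 lbmol/h = 2ξ₁ + 1ξ₂.
Selectivity: 1ξ₁ / (1ξ₂) = 1.67 → ξ₁ = 1.67 ξ₂.
Substitute: (2·1.67 + 1) ξ₂ = 204.1 → ξ₂ = 47.02 lbmol/h, ξ₁ = 78.52 lbmol/h.
Outlet amounts (n = n₀ + Σ ν·ξ):
  D: 380 − 2(78.52) − 1(47.02) = 175.9
  E: 0 + 1(78.52) = 78.52
  H: 0 + 1(47.02) = 47.02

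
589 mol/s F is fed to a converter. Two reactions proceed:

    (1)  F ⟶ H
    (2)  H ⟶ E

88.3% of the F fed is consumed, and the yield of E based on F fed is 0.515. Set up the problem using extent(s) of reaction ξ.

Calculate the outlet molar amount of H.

217 mol/s

Conversion of F: F consumed = 1ξ₁ = 0.883 × 589 → ξ₁ = 520.1 mol/s.
Yield of E: 1ξ₂ / 589 = 0.515 → ξ₂ = 303.3 mol/s.
Outlet amounts (n = n₀ + Σ ν·ξ):
  F: 589 − 1(520.1) = 68.91
  H: 0 + 1(520.1) − 1(303.3) = 216.8
  E: 0 + 1(303.3) = 303.3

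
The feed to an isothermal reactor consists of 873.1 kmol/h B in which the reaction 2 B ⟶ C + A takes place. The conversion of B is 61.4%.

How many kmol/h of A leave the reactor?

B reacted = 0.614 × 873.1 = 536.1 kmol/h; ν_B = −2, so ξ = 536.1/2 = 268 kmol/h.
Outlet amounts (n = n₀ + ν ξ):
  B: 873.1 − 2(268) = 337
  C: 0 + 1(268) = 268
  A: 0 + 1(268) = 268

268 kmol/h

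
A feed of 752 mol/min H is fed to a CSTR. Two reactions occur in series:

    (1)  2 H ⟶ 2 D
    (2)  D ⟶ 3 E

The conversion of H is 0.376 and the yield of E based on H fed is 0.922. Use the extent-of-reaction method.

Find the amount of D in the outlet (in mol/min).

Conversion of H: H consumed = 2ξ₁ = 0.376 × 752 → ξ₁ = 141.4 mol/min.
Yield of E: 3ξ₂ / 752 = 0.922 → ξ₂ = 231.1 mol/min.
Outlet amounts (n = n₀ + Σ ν·ξ):
  H: 752 − 2(141.4) = 469.2
  D: 0 + 2(141.4) − 1(231.1) = 51.64
  E: 0 + 3(231.1) = 693.3

51.6 mol/min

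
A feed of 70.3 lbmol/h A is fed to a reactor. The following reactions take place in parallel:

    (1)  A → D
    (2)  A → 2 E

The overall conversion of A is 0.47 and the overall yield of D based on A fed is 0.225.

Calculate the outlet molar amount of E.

Yield of D: 1ξ₁ / 70.3 = 0.225 → ξ₁ = 15.82 lbmol/h.
Conversion of A: 1ξ₁ + 1ξ₂ = 0.47 × 70.3 = 33.04 → ξ₂ = 17.22 lbmol/h.
Outlet amounts (n = n₀ + Σ ν·ξ):
  A: 70.3 − 1(15.82) − 1(17.22) = 37.26
  D: 0 + 1(15.82) = 15.82
  E: 0 + 2(17.22) = 34.45

34.4 lbmol/h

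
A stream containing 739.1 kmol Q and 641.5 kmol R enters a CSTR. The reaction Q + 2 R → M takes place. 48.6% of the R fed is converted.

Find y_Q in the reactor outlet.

0.546

R reacted = 0.486 × 641.5 = 311.8 kmol; ν_R = −2, so ξ = 311.8/2 = 155.9 kmol.
Outlet amounts (n = n₀ + ν ξ):
  Q: 739.1 − 1(155.9) = 583.2
  R: 641.5 − 2(155.9) = 329.7
  M: 0 + 1(155.9) = 155.9
Total out = 1069 kmol; y_Q = 583.2 / 1069 = 0.5457.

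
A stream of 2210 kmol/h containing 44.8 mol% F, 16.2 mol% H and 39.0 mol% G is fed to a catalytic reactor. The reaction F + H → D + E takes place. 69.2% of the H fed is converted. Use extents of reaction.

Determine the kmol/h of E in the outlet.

248 kmol/h

H reacted = 0.692 × 358 = 247.7 kmol/h; ν_H = −1, so ξ = 247.7/1 = 247.7 kmol/h.
Outlet amounts (n = n₀ + ν ξ):
  F: 990.1 − 1(247.7) = 742.3
  H: 358 − 1(247.7) = 110.3
  D: 0 + 1(247.7) = 247.7
  E: 0 + 1(247.7) = 247.7
  G: 861.9 (inert)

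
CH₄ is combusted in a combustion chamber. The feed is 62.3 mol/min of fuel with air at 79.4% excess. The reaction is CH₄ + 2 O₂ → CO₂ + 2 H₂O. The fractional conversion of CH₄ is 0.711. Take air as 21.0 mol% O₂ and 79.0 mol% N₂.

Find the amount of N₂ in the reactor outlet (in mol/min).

841 mol/min

Stoichiometric O₂ = 2 × 62.3 = 124.6 mol/min; O₂ fed = 124.6 × 1.794 = 223.5 mol/min.
N₂ fed = 223.5 × 79/21 = 840.9 mol/min.
Fuel reacted = 0.711 × 62.3 → ξ = 44.3 mol/min.
Outlet (n = n₀ + ν ξ):
  CH₄: 62.3 − 1(44.3) = 18
  O₂: 223.5 − 2(44.3) = 134.9
  N₂: 840.9 (inert)
  CO₂: 0 + 1(44.3) = 44.3
  H₂O: 0 + 2(44.3) = 88.59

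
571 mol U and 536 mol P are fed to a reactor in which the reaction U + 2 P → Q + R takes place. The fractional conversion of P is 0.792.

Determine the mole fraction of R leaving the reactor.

0.237

P reacted = 0.792 × 536 = 424.5 mol; ν_P = −2, so ξ = 424.5/2 = 212.3 mol.
Outlet amounts (n = n₀ + ν ξ):
  U: 571 − 1(212.3) = 358.7
  P: 536 − 2(212.3) = 111.5
  Q: 0 + 1(212.3) = 212.3
  R: 0 + 1(212.3) = 212.3
Total out = 894.7 mol; y_R = 212.3 / 894.7 = 0.2372.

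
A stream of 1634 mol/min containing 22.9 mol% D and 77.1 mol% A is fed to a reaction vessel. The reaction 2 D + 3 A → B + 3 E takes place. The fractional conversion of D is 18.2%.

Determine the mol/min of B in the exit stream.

34.1 mol/min

D reacted = 0.182 × 374.2 = 68.1 mol/min; ν_D = −2, so ξ = 68.1/2 = 34.05 mol/min.
Outlet amounts (n = n₀ + ν ξ):
  D: 374.2 − 2(34.05) = 306.1
  A: 1260 − 3(34.05) = 1158
  B: 0 + 1(34.05) = 34.05
  E: 0 + 3(34.05) = 102.2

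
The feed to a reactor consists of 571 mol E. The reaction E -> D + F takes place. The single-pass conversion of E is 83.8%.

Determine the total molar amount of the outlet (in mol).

1050 mol

E reacted = 0.838 × 571 = 478.5 mol; ν_E = −1, so ξ = 478.5/1 = 478.5 mol.
Outlet amounts (n = n₀ + ν ξ):
  E: 571 − 1(478.5) = 92.5
  D: 0 + 1(478.5) = 478.5
  F: 0 + 1(478.5) = 478.5
Total out = 92.5 + 478.5 + 478.5 = 1049 mol.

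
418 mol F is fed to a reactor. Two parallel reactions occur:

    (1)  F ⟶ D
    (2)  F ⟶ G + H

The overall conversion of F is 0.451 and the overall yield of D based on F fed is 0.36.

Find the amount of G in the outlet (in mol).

38 mol

Yield of D: 1ξ₁ / 418 = 0.36 → ξ₁ = 150.5 mol.
Conversion of F: 1ξ₁ + 1ξ₂ = 0.451 × 418 = 188.5 → ξ₂ = 38.04 mol.
Outlet amounts (n = n₀ + Σ ν·ξ):
  F: 418 − 1(150.5) − 1(38.04) = 229.5
  D: 0 + 1(150.5) = 150.5
  G: 0 + 1(38.04) = 38.04
  H: 0 + 1(38.04) = 38.04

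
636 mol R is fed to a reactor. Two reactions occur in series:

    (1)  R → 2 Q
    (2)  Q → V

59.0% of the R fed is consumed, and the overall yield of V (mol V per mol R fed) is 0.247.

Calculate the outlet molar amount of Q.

593 mol

Conversion of R: R consumed = 1ξ₁ = 0.59 × 636 → ξ₁ = 375.2 mol.
Yield of V: 1ξ₂ / 636 = 0.247 → ξ₂ = 157.1 mol.
Outlet amounts (n = n₀ + Σ ν·ξ):
  R: 636 − 1(375.2) = 260.8
  Q: 0 + 2(375.2) − 1(157.1) = 593.4
  V: 0 + 1(157.1) = 157.1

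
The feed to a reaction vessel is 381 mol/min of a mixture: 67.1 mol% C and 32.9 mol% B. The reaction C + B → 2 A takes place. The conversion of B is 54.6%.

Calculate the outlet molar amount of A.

137 mol/min

B reacted = 0.546 × 125.3 = 68.44 mol/min; ν_B = −1, so ξ = 68.44/1 = 68.44 mol/min.
Outlet amounts (n = n₀ + ν ξ):
  C: 255.7 − 1(68.44) = 187.2
  B: 125.3 − 1(68.44) = 56.91
  A: 0 + 2(68.44) = 136.9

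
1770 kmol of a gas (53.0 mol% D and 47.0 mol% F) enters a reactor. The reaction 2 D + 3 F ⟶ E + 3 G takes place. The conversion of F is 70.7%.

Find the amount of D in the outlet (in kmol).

F reacted = 0.707 × 831.9 = 588.2 kmol; ν_F = −3, so ξ = 588.2/3 = 196.1 kmol.
Outlet amounts (n = n₀ + ν ξ):
  D: 938.1 − 2(196.1) = 546
  F: 831.9 − 3(196.1) = 243.7
  E: 0 + 1(196.1) = 196.1
  G: 0 + 3(196.1) = 588.2

546 kmol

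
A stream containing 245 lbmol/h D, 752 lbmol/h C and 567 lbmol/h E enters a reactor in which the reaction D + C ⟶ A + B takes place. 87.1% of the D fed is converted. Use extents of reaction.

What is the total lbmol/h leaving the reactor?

1560 lbmol/h

D reacted = 0.871 × 245 = 213.4 lbmol/h; ν_D = −1, so ξ = 213.4/1 = 213.4 lbmol/h.
Outlet amounts (n = n₀ + ν ξ):
  D: 245 − 1(213.4) = 31.6
  C: 752 − 1(213.4) = 538.6
  A: 0 + 1(213.4) = 213.4
  B: 0 + 1(213.4) = 213.4
  E: 567 (inert)
Total out = 31.6 + 538.6 + 213.4 + 213.4 + 567 = 1564 lbmol/h.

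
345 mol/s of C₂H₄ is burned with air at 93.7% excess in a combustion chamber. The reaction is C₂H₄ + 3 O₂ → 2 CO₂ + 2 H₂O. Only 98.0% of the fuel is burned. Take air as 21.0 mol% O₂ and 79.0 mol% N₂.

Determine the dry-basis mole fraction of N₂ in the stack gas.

Stoichiometric O₂ = 3 × 345 = 1035 mol/s; O₂ fed = 1035 × 1.937 = 2005 mol/s.
N₂ fed = 2005 × 79/21 = 7542 mol/s.
Fuel reacted = 0.98 × 345 → ξ = 338.1 mol/s.
Outlet (n = n₀ + ν ξ):
  C₂H₄: 345 − 1(338.1) = 6.9
  O₂: 2005 − 3(338.1) = 990.5
  N₂: 7542 (inert)
  CO₂: 0 + 2(338.1) = 676.2
  H₂O: 0 + 2(338.1) = 676.2
Dry total = 9215 mol/s; y_N₂ (dry) = 7542 / 9215 = 0.8184.

0.818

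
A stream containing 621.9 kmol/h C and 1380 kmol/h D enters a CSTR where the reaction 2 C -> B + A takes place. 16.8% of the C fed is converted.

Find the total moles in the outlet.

C reacted = 0.168 × 621.9 = 104.5 kmol/h; ν_C = −2, so ξ = 104.5/2 = 52.24 kmol/h.
Outlet amounts (n = n₀ + ν ξ):
  C: 621.9 − 2(52.24) = 517.4
  B: 0 + 1(52.24) = 52.24
  A: 0 + 1(52.24) = 52.24
  D: 1380 (inert)
Total out = 517.4 + 52.24 + 52.24 + 1380 = 2002 kmol/h.

2000 kmol/h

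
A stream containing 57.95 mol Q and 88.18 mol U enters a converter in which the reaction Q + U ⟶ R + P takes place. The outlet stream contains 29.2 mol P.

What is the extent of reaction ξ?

ξ = 29.2 mol

For P: n = n₀ + 1ξ → 29.2 = 0 + 1ξ, giving ξ = 29.2 mol.
Outlet amounts (n = n₀ + ν ξ):
  Q: 57.95 − 1(29.2) = 28.75
  U: 88.18 − 1(29.2) = 58.98
  R: 0 + 1(29.2) = 29.2
  P: 0 + 1(29.2) = 29.2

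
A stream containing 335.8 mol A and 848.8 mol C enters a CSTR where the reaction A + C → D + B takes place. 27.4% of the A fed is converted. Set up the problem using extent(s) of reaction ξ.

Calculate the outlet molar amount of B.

92 mol

A reacted = 0.274 × 335.8 = 92.01 mol; ν_A = −1, so ξ = 92.01/1 = 92.01 mol.
Outlet amounts (n = n₀ + ν ξ):
  A: 335.8 − 1(92.01) = 243.8
  C: 848.8 − 1(92.01) = 756.8
  D: 0 + 1(92.01) = 92.01
  B: 0 + 1(92.01) = 92.01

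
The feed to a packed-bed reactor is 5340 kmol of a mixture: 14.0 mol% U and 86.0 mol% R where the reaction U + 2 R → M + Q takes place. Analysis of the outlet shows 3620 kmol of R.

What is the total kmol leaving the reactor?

4850 kmol

For R: n = n₀ − 2ξ → 3620 = 4592 − 2ξ, giving ξ = 486.2 kmol.
Outlet amounts (n = n₀ + ν ξ):
  U: 747.6 − 1(486.2) = 261.4
  R: 4592 − 2(486.2) = 3620
  M: 0 + 1(486.2) = 486.2
  Q: 0 + 1(486.2) = 486.2
Total out = 261.4 + 3620 + 486.2 + 486.2 = 4854 kmol.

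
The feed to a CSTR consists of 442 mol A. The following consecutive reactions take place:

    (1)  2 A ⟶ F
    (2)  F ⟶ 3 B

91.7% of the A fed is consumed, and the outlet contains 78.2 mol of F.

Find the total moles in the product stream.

Conversion of A: A consumed = 2ξ₁ = 0.917 × 442 → ξ₁ = 202.7 mol.
F balance: n_F = 0 + 1ξ₁ − 1ξ₂ = 78.2 → ξ₂ = (1·202.7 − 78.2)/1 = 124.5 mol.
Outlet amounts (n = n₀ + Σ ν·ξ):
  A: 442 − 2(202.7) = 36.69
  F: 0 + 1(202.7) − 1(124.5) = 78.2
  B: 0 + 3(124.5) = 373.4
Total out = 36.69 + 78.2 + 373.4 = 488.3 mol.

488 mol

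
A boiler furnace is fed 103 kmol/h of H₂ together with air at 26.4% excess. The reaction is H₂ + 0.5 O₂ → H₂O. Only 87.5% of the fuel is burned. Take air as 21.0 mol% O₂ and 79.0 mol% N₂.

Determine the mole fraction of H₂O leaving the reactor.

Stoichiometric O₂ = 0.5 × 103 = 51.5 kmol/h; O₂ fed = 51.5 × 1.264 = 65.1 kmol/h.
N₂ fed = 65.1 × 79/21 = 244.9 kmol/h.
Fuel reacted = 0.875 × 103 → ξ = 90.12 kmol/h.
Outlet (n = n₀ + ν ξ):
  H₂: 103 − 1(90.12) = 12.88
  O₂: 65.1 − 0.5(90.12) = 20.03
  N₂: 244.9 (inert)
  H₂O: 0 + 1(90.12) = 90.12
Total out = 367.9 kmol/h; y_H₂O = 90.12 / 367.9 = 0.245.

0.245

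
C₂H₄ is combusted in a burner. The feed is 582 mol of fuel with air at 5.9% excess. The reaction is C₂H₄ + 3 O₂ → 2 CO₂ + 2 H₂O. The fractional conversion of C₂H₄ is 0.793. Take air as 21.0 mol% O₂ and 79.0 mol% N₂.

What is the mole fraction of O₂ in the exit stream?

0.0495

Stoichiometric O₂ = 3 × 582 = 1746 mol; O₂ fed = 1746 × 1.059 = 1849 mol.
N₂ fed = 1849 × 79/21 = 6956 mol.
Fuel reacted = 0.793 × 582 → ξ = 461.5 mol.
Outlet (n = n₀ + ν ξ):
  C₂H₄: 582 − 1(461.5) = 120.5
  O₂: 1849 − 3(461.5) = 464.4
  N₂: 6956 (inert)
  CO₂: 0 + 2(461.5) = 923.1
  H₂O: 0 + 2(461.5) = 923.1
Total out = 9387 mol; y_O₂ = 464.4 / 9387 = 0.04948.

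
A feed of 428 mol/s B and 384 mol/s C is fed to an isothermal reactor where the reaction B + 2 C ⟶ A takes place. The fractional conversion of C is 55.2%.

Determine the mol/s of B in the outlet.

322 mol/s

C reacted = 0.552 × 384 = 212 mol/s; ν_C = −2, so ξ = 212/2 = 106 mol/s.
Outlet amounts (n = n₀ + ν ξ):
  B: 428 − 1(106) = 322
  C: 384 − 2(106) = 172
  A: 0 + 1(106) = 106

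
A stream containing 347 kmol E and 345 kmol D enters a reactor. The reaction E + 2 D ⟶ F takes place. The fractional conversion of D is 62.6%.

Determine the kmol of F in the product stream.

108 kmol

D reacted = 0.626 × 345 = 216 kmol; ν_D = −2, so ξ = 216/2 = 108 kmol.
Outlet amounts (n = n₀ + ν ξ):
  E: 347 − 1(108) = 239
  D: 345 − 2(108) = 129
  F: 0 + 1(108) = 108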